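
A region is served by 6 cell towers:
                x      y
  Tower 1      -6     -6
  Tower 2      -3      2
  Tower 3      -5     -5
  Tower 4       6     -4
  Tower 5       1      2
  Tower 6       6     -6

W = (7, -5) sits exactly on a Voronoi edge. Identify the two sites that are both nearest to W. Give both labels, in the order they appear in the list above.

Squared distances from W to each site:
d²(W, Tower 1) = (7−(-6))² + (-5−(-6))² = 169 + 1 = 170
d²(W, Tower 2) = (7−(-3))² + (-5−2)² = 100 + 49 = 149
d²(W, Tower 3) = (7−(-5))² + (-5−(-5))² = 144 + 0 = 144
d²(W, Tower 4) = (7−6)² + (-5−(-4))² = 1 + 1 = 2
d²(W, Tower 5) = (7−1)² + (-5−2)² = 36 + 49 = 85
d²(W, Tower 6) = (7−6)² + (-5−(-6))² = 1 + 1 = 2
W is equidistant from Tower 4 and Tower 6 (both at squared distance 2), and every other site is strictly farther — so W lies on the Tower 4–Tower 6 Voronoi edge.

Tower 4 and Tower 6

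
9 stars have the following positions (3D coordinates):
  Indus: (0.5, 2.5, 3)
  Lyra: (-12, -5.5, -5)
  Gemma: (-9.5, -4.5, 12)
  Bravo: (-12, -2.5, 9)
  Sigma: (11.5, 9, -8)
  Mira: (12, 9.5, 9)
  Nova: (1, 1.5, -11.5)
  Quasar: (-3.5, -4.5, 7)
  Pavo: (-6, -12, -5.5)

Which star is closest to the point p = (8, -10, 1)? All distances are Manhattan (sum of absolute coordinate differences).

d(p, Indus) = 7.5 + 12.5 + 2 = 22
d(p, Lyra) = 20 + 4.5 + 6 = 30.5
d(p, Gemma) = 17.5 + 5.5 + 11 = 34
d(p, Bravo) = 20 + 7.5 + 8 = 35.5
d(p, Sigma) = 3.5 + 19 + 9 = 31.5
d(p, Mira) = 4 + 19.5 + 8 = 31.5
d(p, Nova) = 7 + 11.5 + 12.5 = 31
d(p, Quasar) = 11.5 + 5.5 + 6 = 23
d(p, Pavo) = 14 + 2 + 6.5 = 22.5
The smallest is to Indus, so p lies in the Voronoi region of Indus.

Indus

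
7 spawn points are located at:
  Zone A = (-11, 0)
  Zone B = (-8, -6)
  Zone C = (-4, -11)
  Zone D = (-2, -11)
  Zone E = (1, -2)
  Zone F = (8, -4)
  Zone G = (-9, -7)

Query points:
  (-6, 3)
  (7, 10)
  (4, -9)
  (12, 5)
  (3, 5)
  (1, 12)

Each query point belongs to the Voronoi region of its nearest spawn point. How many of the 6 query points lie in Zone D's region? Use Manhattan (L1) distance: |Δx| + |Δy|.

(-6, 3) — d to each: Zone A:8, Zone B:11, Zone C:16, Zone D:18, Zone E:12, Zone F:21, Zone G:13 → nearest is Zone A
(7, 10) — d to each: Zone A:28, Zone B:31, Zone C:32, Zone D:30, Zone E:18, Zone F:15, Zone G:33 → nearest is Zone F
(4, -9) — d to each: Zone A:24, Zone B:15, Zone C:10, Zone D:8, Zone E:10, Zone F:9, Zone G:15 → nearest is Zone D
(12, 5) — d to each: Zone A:28, Zone B:31, Zone C:32, Zone D:30, Zone E:18, Zone F:13, Zone G:33 → nearest is Zone F
(3, 5) — d to each: Zone A:19, Zone B:22, Zone C:23, Zone D:21, Zone E:9, Zone F:14, Zone G:24 → nearest is Zone E
(1, 12) — d to each: Zone A:24, Zone B:27, Zone C:28, Zone D:26, Zone E:14, Zone F:23, Zone G:29 → nearest is Zone E
1 of the 6 points has Zone D as nearest.

1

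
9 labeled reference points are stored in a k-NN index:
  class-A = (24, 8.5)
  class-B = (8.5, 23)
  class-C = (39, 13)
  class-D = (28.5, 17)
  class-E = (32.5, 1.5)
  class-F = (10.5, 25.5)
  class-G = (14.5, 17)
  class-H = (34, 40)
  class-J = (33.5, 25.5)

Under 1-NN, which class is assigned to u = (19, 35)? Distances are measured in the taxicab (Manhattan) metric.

d(u, class-A) = 5 + 26.5 = 31.5
d(u, class-B) = 10.5 + 12 = 22.5
d(u, class-C) = 20 + 22 = 42
d(u, class-D) = 9.5 + 18 = 27.5
d(u, class-E) = 13.5 + 33.5 = 47
d(u, class-F) = 8.5 + 9.5 = 18
d(u, class-G) = 4.5 + 18 = 22.5
d(u, class-H) = 15 + 5 = 20
d(u, class-J) = 14.5 + 9.5 = 24
class-F is nearest.

class-F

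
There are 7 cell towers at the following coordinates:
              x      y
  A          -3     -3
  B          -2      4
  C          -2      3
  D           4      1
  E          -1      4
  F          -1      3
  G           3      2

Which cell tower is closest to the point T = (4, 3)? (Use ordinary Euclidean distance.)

Squared Euclidean distances:
|TA|² = (4−(-3))² + (3−(-3))² = 49 + 36 = 85
|TB|² = (4−(-2))² + (3−4)² = 36 + 1 = 37
|TC|² = (4−(-2))² + (3−3)² = 36 + 0 = 36
|TD|² = (4−4)² + (3−1)² = 0 + 4 = 4
|TE|² = (4−(-1))² + (3−4)² = 25 + 1 = 26
|TF|² = (4−(-1))² + (3−3)² = 25 + 0 = 25
|TG|² = (4−3)² + (3−2)² = 1 + 1 = 2
G is nearest.

G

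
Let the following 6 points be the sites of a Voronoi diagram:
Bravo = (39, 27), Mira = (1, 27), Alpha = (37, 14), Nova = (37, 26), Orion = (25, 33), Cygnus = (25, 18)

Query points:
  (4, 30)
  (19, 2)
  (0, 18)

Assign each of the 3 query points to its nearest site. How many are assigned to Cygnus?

(4, 30) — d² to each: Bravo:1234, Mira:18, Alpha:1345, Nova:1105, Orion:450, Cygnus:585 → nearest is Mira
(19, 2) — d² to each: Bravo:1025, Mira:949, Alpha:468, Nova:900, Orion:997, Cygnus:292 → nearest is Cygnus
(0, 18) — d² to each: Bravo:1602, Mira:82, Alpha:1385, Nova:1433, Orion:850, Cygnus:625 → nearest is Mira
1 of the 3 points has Cygnus as nearest.

1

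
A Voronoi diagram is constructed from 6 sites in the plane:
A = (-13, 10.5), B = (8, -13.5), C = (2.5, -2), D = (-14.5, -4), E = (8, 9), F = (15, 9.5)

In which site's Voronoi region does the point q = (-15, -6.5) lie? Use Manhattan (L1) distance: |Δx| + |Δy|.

d(q,A) = |-15−(-13)| + |-6.5−10.5| = 2 + 17 = 19
d(q,B) = |-15−8| + |-6.5−(-13.5)| = 23 + 7 = 30
d(q,C) = |-15−2.5| + |-6.5−(-2)| = 17.5 + 4.5 = 22
d(q,D) = |-15−(-14.5)| + |-6.5−(-4)| = 0.5 + 2.5 = 3
d(q,E) = |-15−8| + |-6.5−9| = 23 + 15.5 = 38.5
d(q,F) = |-15−15| + |-6.5−9.5| = 30 + 16 = 46
Minimum is at D.

D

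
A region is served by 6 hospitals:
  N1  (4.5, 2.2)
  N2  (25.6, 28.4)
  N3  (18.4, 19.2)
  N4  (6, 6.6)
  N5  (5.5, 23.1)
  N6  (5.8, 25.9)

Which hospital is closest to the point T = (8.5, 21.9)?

N5

Squared Euclidean distances:
|TN1|² = (8.5−4.5)² + (21.9−2.2)² = 16 + 388.09 = 404.09
|TN2|² = (8.5−25.6)² + (21.9−28.4)² = 292.41 + 42.25 = 334.66
|TN3|² = (8.5−18.4)² + (21.9−19.2)² = 98.01 + 7.29 = 105.3
|TN4|² = (8.5−6)² + (21.9−6.6)² = 6.25 + 234.09 = 240.34
|TN5|² = (8.5−5.5)² + (21.9−23.1)² = 9 + 1.44 = 10.44
|TN6|² = (8.5−5.8)² + (21.9−25.9)² = 7.29 + 16 = 23.29
N5 is nearest.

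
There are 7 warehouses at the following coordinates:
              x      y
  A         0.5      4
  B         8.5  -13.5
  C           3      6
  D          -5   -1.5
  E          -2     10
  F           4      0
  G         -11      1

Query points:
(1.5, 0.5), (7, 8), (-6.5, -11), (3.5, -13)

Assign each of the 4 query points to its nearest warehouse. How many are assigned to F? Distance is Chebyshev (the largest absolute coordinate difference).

1

(1.5, 0.5) — d to each: A:3.5, B:14, C:5.5, D:6.5, E:9.5, F:2.5, G:12.5 → nearest is F
(7, 8) — d to each: A:6.5, B:21.5, C:4, D:12, E:9, F:8, G:18 → nearest is C
(-6.5, -11) — d to each: A:15, B:15, C:17, D:9.5, E:21, F:11, G:12 → nearest is D
(3.5, -13) — d to each: A:17, B:5, C:19, D:11.5, E:23, F:13, G:14.5 → nearest is B
1 of the 4 points has F as nearest.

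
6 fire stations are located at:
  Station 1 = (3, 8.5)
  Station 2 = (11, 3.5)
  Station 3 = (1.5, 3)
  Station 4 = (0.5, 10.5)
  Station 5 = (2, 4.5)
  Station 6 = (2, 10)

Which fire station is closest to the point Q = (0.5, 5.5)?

Compare squared distances (the ordering matches that of the actual distances):
d²(Q, Station 1) = (0.5−3)² + (5.5−8.5)² = 6.25 + 9 = 15.25
d²(Q, Station 2) = (0.5−11)² + (5.5−3.5)² = 110.25 + 4 = 114.25
d²(Q, Station 3) = (0.5−1.5)² + (5.5−3)² = 1 + 6.25 = 7.25
d²(Q, Station 4) = (0.5−0.5)² + (5.5−10.5)² = 0 + 25 = 25
d²(Q, Station 5) = (0.5−2)² + (5.5−4.5)² = 2.25 + 1 = 3.25
d²(Q, Station 6) = (0.5−2)² + (5.5−10)² = 2.25 + 20.25 = 22.5
Station 5 is nearest.

Station 5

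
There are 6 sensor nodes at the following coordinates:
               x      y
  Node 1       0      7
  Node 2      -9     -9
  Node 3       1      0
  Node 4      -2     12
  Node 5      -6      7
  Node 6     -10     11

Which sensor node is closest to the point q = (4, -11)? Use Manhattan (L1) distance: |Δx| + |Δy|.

d(q, Node 1) = |4−0| + |-11−7| = 4 + 18 = 22
d(q, Node 2) = |4−(-9)| + |-11−(-9)| = 13 + 2 = 15
d(q, Node 3) = |4−1| + |-11−0| = 3 + 11 = 14
d(q, Node 4) = |4−(-2)| + |-11−12| = 6 + 23 = 29
d(q, Node 5) = |4−(-6)| + |-11−7| = 10 + 18 = 28
d(q, Node 6) = |4−(-10)| + |-11−11| = 14 + 22 = 36
The smallest is to Node 3, so q lies in the Voronoi region of Node 3.

Node 3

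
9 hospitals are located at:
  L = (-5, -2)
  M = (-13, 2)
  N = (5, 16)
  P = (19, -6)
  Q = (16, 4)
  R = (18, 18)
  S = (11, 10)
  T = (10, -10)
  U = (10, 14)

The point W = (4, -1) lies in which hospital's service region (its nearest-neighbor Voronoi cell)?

L

Compare squared distances (the ordering matches that of the actual distances):
|WL|² = (4−(-5))² + (-1−(-2))² = 81 + 1 = 82
|WM|² = (4−(-13))² + (-1−2)² = 289 + 9 = 298
|WN|² = (4−5)² + (-1−16)² = 1 + 289 = 290
|WP|² = (4−19)² + (-1−(-6))² = 225 + 25 = 250
|WQ|² = (4−16)² + (-1−4)² = 144 + 25 = 169
|WR|² = (4−18)² + (-1−18)² = 196 + 361 = 557
|WS|² = (4−11)² + (-1−10)² = 49 + 121 = 170
|WT|² = (4−10)² + (-1−(-10))² = 36 + 81 = 117
|WU|² = (4−10)² + (-1−14)² = 36 + 225 = 261
Minimum is at L.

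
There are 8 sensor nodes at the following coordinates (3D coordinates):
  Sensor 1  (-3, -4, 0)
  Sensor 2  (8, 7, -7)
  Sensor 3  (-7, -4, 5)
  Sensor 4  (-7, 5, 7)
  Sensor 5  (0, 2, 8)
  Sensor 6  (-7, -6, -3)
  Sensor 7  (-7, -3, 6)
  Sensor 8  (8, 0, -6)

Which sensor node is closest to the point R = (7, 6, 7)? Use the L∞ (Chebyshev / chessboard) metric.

d(R, Sensor 1) = max(10, 10, 7) = 10
d(R, Sensor 2) = max(1, 1, 14) = 14
d(R, Sensor 3) = max(14, 10, 2) = 14
d(R, Sensor 4) = max(14, 1, 0) = 14
d(R, Sensor 5) = max(7, 4, 1) = 7
d(R, Sensor 6) = max(14, 12, 10) = 14
d(R, Sensor 7) = max(14, 9, 1) = 14
d(R, Sensor 8) = max(1, 6, 13) = 13
Minimum is at Sensor 5.

Sensor 5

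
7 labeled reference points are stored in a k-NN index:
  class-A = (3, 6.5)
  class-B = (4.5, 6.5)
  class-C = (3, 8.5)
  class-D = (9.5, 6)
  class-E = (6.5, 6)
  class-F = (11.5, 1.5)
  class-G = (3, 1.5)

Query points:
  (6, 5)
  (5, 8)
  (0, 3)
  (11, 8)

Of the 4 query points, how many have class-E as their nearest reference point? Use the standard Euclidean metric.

(6, 5) — d² to each: class-A:11.25, class-B:4.5, class-C:21.25, class-D:13.25, class-E:1.25, class-F:42.5, class-G:21.25 → nearest is class-E
(5, 8) — d² to each: class-A:6.25, class-B:2.5, class-C:4.25, class-D:24.25, class-E:6.25, class-F:84.5, class-G:46.25 → nearest is class-B
(0, 3) — d² to each: class-A:21.25, class-B:32.5, class-C:39.25, class-D:99.25, class-E:51.25, class-F:134.5, class-G:11.25 → nearest is class-G
(11, 8) — d² to each: class-A:66.25, class-B:44.5, class-C:64.25, class-D:6.25, class-E:24.25, class-F:42.5, class-G:106.25 → nearest is class-D
1 of the 4 points has class-E as nearest.

1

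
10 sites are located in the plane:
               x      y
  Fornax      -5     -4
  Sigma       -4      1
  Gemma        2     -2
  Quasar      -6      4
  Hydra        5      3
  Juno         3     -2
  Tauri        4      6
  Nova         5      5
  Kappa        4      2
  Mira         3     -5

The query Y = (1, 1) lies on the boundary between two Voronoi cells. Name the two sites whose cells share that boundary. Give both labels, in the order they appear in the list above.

Squared distances from Y to each site:
d²(Y, Fornax) = (1−(-5))² + (1−(-4))² = 36 + 25 = 61
d²(Y, Sigma) = (1−(-4))² + (1−1)² = 25 + 0 = 25
d²(Y, Gemma) = (1−2)² + (1−(-2))² = 1 + 9 = 10
d²(Y, Quasar) = (1−(-6))² + (1−4)² = 49 + 9 = 58
d²(Y, Hydra) = (1−5)² + (1−3)² = 16 + 4 = 20
d²(Y, Juno) = (1−3)² + (1−(-2))² = 4 + 9 = 13
d²(Y, Tauri) = (1−4)² + (1−6)² = 9 + 25 = 34
d²(Y, Nova) = (1−5)² + (1−5)² = 16 + 16 = 32
d²(Y, Kappa) = (1−4)² + (1−2)² = 9 + 1 = 10
d²(Y, Mira) = (1−3)² + (1−(-5))² = 4 + 36 = 40
Y is equidistant from Gemma and Kappa (both at squared distance 10), and every other site is strictly farther — so Y lies on the Gemma–Kappa Voronoi edge.

Gemma and Kappa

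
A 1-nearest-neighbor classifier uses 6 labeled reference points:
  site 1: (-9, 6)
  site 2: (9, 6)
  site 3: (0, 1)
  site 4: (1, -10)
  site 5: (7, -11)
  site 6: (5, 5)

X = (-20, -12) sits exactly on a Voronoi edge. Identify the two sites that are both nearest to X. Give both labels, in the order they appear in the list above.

Squared distances from X to each site:
d²(X, site 1) = (-20−(-9))² + (-12−6)² = 121 + 324 = 445
d²(X, site 2) = (-20−9)² + (-12−6)² = 841 + 324 = 1165
d²(X, site 3) = (-20−0)² + (-12−1)² = 400 + 169 = 569
d²(X, site 4) = (-20−1)² + (-12−(-10))² = 441 + 4 = 445
d²(X, site 5) = (-20−7)² + (-12−(-11))² = 729 + 1 = 730
d²(X, site 6) = (-20−5)² + (-12−5)² = 625 + 289 = 914
X is equidistant from site 1 and site 4 (both at squared distance 445), and every other site is strictly farther — so X lies on the site 1–site 4 Voronoi edge.

site 1 and site 4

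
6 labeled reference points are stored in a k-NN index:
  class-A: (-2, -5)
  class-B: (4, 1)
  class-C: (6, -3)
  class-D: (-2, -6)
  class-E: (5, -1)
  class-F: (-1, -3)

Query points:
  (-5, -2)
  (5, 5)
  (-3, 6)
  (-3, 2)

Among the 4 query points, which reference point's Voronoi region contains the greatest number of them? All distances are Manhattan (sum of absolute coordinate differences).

class-F

(-5, -2) — d to each: class-A:6, class-B:12, class-C:12, class-D:7, class-E:11, class-F:5 → nearest is class-F
(5, 5) — d to each: class-A:17, class-B:5, class-C:9, class-D:18, class-E:6, class-F:14 → nearest is class-B
(-3, 6) — d to each: class-A:12, class-B:12, class-C:18, class-D:13, class-E:15, class-F:11 → nearest is class-F
(-3, 2) — d to each: class-A:8, class-B:8, class-C:14, class-D:9, class-E:11, class-F:7 → nearest is class-F
Tally — class-B:1, class-F:3. class-F captures the most (3).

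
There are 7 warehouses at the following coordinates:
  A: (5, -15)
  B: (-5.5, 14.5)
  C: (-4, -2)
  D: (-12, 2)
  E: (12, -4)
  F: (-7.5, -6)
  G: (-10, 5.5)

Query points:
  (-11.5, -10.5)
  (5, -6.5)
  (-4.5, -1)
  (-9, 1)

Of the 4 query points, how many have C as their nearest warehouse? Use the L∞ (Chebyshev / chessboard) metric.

1

(-11.5, -10.5) — d to each: A:16.5, B:25, C:8.5, D:12.5, E:23.5, F:4.5, G:16 → nearest is F
(5, -6.5) — d to each: A:8.5, B:21, C:9, D:17, E:7, F:12.5, G:15 → nearest is E
(-4.5, -1) — d to each: A:14, B:15.5, C:1, D:7.5, E:16.5, F:5, G:6.5 → nearest is C
(-9, 1) — d to each: A:16, B:13.5, C:5, D:3, E:21, F:7, G:4.5 → nearest is D
1 of the 4 points has C as nearest.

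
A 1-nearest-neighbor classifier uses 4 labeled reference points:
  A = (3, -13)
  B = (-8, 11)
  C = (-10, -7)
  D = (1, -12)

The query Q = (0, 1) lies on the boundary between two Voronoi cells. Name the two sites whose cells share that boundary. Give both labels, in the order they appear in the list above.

Squared distances from Q to each site:
|QA|² = (0−3)² + (1−(-13))² = 9 + 196 = 205
|QB|² = (0−(-8))² + (1−11)² = 64 + 100 = 164
|QC|² = (0−(-10))² + (1−(-7))² = 100 + 64 = 164
|QD|² = (0−1)² + (1−(-12))² = 1 + 169 = 170
Q is equidistant from B and C (both at squared distance 164), and every other site is strictly farther — so Q lies on the B–C Voronoi edge.

B and C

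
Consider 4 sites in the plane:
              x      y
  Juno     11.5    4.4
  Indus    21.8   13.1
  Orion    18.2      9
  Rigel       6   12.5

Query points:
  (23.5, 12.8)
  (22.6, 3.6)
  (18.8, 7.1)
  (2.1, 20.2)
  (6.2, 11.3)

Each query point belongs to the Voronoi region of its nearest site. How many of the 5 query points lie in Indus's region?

1

(23.5, 12.8) — d² to each: Juno:214.56, Indus:2.98, Orion:42.53, Rigel:306.34 → nearest is Indus
(22.6, 3.6) — d² to each: Juno:123.85, Indus:90.89, Orion:48.52, Rigel:354.77 → nearest is Orion
(18.8, 7.1) — d² to each: Juno:60.58, Indus:45, Orion:3.97, Rigel:193 → nearest is Orion
(2.1, 20.2) — d² to each: Juno:338, Indus:438.5, Orion:384.65, Rigel:74.5 → nearest is Rigel
(6.2, 11.3) — d² to each: Juno:75.7, Indus:246.6, Orion:149.29, Rigel:1.48 → nearest is Rigel
1 of the 5 points has Indus as nearest.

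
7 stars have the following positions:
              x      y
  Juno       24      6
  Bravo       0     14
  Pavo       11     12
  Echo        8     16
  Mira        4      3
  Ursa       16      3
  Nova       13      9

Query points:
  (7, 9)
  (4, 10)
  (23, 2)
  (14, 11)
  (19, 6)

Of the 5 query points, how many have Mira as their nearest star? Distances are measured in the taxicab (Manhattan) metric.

1

(7, 9) — d to each: Juno:20, Bravo:12, Pavo:7, Echo:8, Mira:9, Ursa:15, Nova:6 → nearest is Nova
(4, 10) — d to each: Juno:24, Bravo:8, Pavo:9, Echo:10, Mira:7, Ursa:19, Nova:10 → nearest is Mira
(23, 2) — d to each: Juno:5, Bravo:35, Pavo:22, Echo:29, Mira:20, Ursa:8, Nova:17 → nearest is Juno
(14, 11) — d to each: Juno:15, Bravo:17, Pavo:4, Echo:11, Mira:18, Ursa:10, Nova:3 → nearest is Nova
(19, 6) — d to each: Juno:5, Bravo:27, Pavo:14, Echo:21, Mira:18, Ursa:6, Nova:9 → nearest is Juno
1 of the 5 points has Mira as nearest.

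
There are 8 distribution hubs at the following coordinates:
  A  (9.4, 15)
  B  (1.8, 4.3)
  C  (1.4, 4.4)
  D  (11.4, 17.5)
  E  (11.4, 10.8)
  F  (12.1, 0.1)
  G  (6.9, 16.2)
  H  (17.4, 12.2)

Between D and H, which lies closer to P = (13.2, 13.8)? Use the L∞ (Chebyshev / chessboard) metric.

D

d(P,D) = max(1.8, 3.7) = 3.7
d(P,H) = max(4.2, 1.6) = 4.2
3.7 < 4.2, so D is closer.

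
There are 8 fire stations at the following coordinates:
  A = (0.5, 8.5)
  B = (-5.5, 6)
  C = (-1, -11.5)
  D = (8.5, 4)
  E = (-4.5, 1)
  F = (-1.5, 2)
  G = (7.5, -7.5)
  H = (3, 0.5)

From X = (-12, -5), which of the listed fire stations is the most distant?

D

Squared Euclidean distances:
|XA|² = (-12−0.5)² + (-5−8.5)² = 156.25 + 182.25 = 338.5
|XB|² = (-12−(-5.5))² + (-5−6)² = 42.25 + 121 = 163.25
|XC|² = (-12−(-1))² + (-5−(-11.5))² = 121 + 42.25 = 163.25
|XD|² = (-12−8.5)² + (-5−4)² = 420.25 + 81 = 501.25
|XE|² = (-12−(-4.5))² + (-5−1)² = 56.25 + 36 = 92.25
|XF|² = (-12−(-1.5))² + (-5−2)² = 110.25 + 49 = 159.25
|XG|² = (-12−7.5)² + (-5−(-7.5))² = 380.25 + 6.25 = 386.5
|XH|² = (-12−3)² + (-5−0.5)² = 225 + 30.25 = 255.25
The largest is to D.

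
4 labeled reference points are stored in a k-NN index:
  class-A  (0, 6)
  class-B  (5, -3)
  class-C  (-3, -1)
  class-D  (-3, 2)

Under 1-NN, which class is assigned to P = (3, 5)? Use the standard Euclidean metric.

Squared Euclidean distances:
d²(P, class-A) = (3−0)² + (5−6)² = 9 + 1 = 10
d²(P, class-B) = (3−5)² + (5−(-3))² = 4 + 64 = 68
d²(P, class-C) = (3−(-3))² + (5−(-1))² = 36 + 36 = 72
d²(P, class-D) = (3−(-3))² + (5−2)² = 36 + 9 = 45
Minimum is at class-A.

class-A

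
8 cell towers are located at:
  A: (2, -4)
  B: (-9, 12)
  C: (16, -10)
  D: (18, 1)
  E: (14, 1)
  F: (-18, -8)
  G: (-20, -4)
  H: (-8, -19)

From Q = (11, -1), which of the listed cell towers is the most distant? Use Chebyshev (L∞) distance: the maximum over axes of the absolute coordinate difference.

G

d(Q,A) = max(9, 3) = 9
d(Q,B) = max(20, 13) = 20
d(Q,C) = max(5, 9) = 9
d(Q,D) = max(7, 2) = 7
d(Q,E) = max(3, 2) = 3
d(Q,F) = max(29, 7) = 29
d(Q,G) = max(31, 3) = 31
d(Q,H) = max(19, 18) = 19
The largest is to G.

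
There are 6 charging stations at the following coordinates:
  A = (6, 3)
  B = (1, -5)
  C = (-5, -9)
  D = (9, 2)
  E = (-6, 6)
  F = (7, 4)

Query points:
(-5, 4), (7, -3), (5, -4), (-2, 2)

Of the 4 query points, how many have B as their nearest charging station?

(-5, 4) — d² to each: A:122, B:117, C:169, D:200, E:5, F:144 → nearest is E
(7, -3) — d² to each: A:37, B:40, C:180, D:29, E:250, F:49 → nearest is D
(5, -4) — d² to each: A:50, B:17, C:125, D:52, E:221, F:68 → nearest is B
(-2, 2) — d² to each: A:65, B:58, C:130, D:121, E:32, F:85 → nearest is E
1 of the 4 points has B as nearest.

1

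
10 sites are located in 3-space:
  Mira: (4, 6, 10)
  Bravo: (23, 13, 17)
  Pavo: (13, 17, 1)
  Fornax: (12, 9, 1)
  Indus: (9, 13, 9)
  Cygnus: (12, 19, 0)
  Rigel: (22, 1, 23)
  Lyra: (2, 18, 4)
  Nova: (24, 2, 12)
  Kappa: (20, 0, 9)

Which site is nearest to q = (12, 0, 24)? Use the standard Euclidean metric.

Squared Euclidean distances:
d²(q, Mira) = (12−4)² + (0−6)² + (24−10)² = 64 + 36 + 196 = 296
d²(q, Bravo) = (12−23)² + (0−13)² + (24−17)² = 121 + 169 + 49 = 339
d²(q, Pavo) = (12−13)² + (0−17)² + (24−1)² = 1 + 289 + 529 = 819
d²(q, Fornax) = (12−12)² + (0−9)² + (24−1)² = 0 + 81 + 529 = 610
d²(q, Indus) = (12−9)² + (0−13)² + (24−9)² = 9 + 169 + 225 = 403
d²(q, Cygnus) = (12−12)² + (0−19)² + (24−0)² = 0 + 361 + 576 = 937
d²(q, Rigel) = (12−22)² + (0−1)² + (24−23)² = 100 + 1 + 1 = 102
d²(q, Lyra) = (12−2)² + (0−18)² + (24−4)² = 100 + 324 + 400 = 824
d²(q, Nova) = (12−24)² + (0−2)² + (24−12)² = 144 + 4 + 144 = 292
d²(q, Kappa) = (12−20)² + (0−0)² + (24−9)² = 64 + 0 + 225 = 289
Rigel is nearest.

Rigel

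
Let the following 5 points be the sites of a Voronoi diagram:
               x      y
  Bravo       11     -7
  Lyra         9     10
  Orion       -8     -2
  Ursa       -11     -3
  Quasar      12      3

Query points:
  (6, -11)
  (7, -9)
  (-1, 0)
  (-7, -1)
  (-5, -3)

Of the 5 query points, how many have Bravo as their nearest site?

(6, -11) — d² to each: Bravo:41, Lyra:450, Orion:277, Ursa:353, Quasar:232 → nearest is Bravo
(7, -9) — d² to each: Bravo:20, Lyra:365, Orion:274, Ursa:360, Quasar:169 → nearest is Bravo
(-1, 0) — d² to each: Bravo:193, Lyra:200, Orion:53, Ursa:109, Quasar:178 → nearest is Orion
(-7, -1) — d² to each: Bravo:360, Lyra:377, Orion:2, Ursa:20, Quasar:377 → nearest is Orion
(-5, -3) — d² to each: Bravo:272, Lyra:365, Orion:10, Ursa:36, Quasar:325 → nearest is Orion
2 of the 5 points have Bravo as nearest.

2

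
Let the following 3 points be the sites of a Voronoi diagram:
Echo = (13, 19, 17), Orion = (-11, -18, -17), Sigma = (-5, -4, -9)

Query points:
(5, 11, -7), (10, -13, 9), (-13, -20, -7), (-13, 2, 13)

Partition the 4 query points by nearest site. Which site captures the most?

(5, 11, -7) — d² to each: Echo:704, Orion:1197, Sigma:329 → nearest is Sigma
(10, -13, 9) — d² to each: Echo:1097, Orion:1142, Sigma:630 → nearest is Sigma
(-13, -20, -7) — d² to each: Echo:2773, Orion:108, Sigma:324 → nearest is Orion
(-13, 2, 13) — d² to each: Echo:981, Orion:1304, Sigma:584 → nearest is Sigma
Tally — Orion:1, Sigma:3. Sigma captures the most (3).

Sigma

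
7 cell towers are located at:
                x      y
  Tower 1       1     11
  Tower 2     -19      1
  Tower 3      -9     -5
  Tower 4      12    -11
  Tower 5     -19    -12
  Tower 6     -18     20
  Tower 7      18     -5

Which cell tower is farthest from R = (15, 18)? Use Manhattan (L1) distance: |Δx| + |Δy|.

Tower 5

d(R, Tower 1) = |15−1| + |18−11| = 14 + 7 = 21
d(R, Tower 2) = |15−(-19)| + |18−1| = 34 + 17 = 51
d(R, Tower 3) = |15−(-9)| + |18−(-5)| = 24 + 23 = 47
d(R, Tower 4) = |15−12| + |18−(-11)| = 3 + 29 = 32
d(R, Tower 5) = |15−(-19)| + |18−(-12)| = 34 + 30 = 64
d(R, Tower 6) = |15−(-18)| + |18−20| = 33 + 2 = 35
d(R, Tower 7) = |15−18| + |18−(-5)| = 3 + 23 = 26
The largest is to Tower 5.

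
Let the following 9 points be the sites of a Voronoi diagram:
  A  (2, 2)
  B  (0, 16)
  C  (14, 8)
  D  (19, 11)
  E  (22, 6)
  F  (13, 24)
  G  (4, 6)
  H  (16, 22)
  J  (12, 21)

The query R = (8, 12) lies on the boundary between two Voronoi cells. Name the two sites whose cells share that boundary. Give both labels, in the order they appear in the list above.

Squared distances from R to each site:
|RA|² = (8−2)² + (12−2)² = 36 + 100 = 136
|RB|² = (8−0)² + (12−16)² = 64 + 16 = 80
|RC|² = (8−14)² + (12−8)² = 36 + 16 = 52
|RD|² = (8−19)² + (12−11)² = 121 + 1 = 122
|RE|² = (8−22)² + (12−6)² = 196 + 36 = 232
|RF|² = (8−13)² + (12−24)² = 25 + 144 = 169
|RG|² = (8−4)² + (12−6)² = 16 + 36 = 52
|RH|² = (8−16)² + (12−22)² = 64 + 100 = 164
|RJ|² = (8−12)² + (12−21)² = 16 + 81 = 97
R is equidistant from C and G (both at squared distance 52), and every other site is strictly farther — so R lies on the C–G Voronoi edge.

C and G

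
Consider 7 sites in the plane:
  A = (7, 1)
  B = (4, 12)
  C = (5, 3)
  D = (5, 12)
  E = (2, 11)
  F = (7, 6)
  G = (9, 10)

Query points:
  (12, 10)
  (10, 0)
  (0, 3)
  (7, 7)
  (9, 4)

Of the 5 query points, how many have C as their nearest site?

1

(12, 10) — d² to each: A:106, B:68, C:98, D:53, E:101, F:41, G:9 → nearest is G
(10, 0) — d² to each: A:10, B:180, C:34, D:169, E:185, F:45, G:101 → nearest is A
(0, 3) — d² to each: A:53, B:97, C:25, D:106, E:68, F:58, G:130 → nearest is C
(7, 7) — d² to each: A:36, B:34, C:20, D:29, E:41, F:1, G:13 → nearest is F
(9, 4) — d² to each: A:13, B:89, C:17, D:80, E:98, F:8, G:36 → nearest is F
1 of the 5 points has C as nearest.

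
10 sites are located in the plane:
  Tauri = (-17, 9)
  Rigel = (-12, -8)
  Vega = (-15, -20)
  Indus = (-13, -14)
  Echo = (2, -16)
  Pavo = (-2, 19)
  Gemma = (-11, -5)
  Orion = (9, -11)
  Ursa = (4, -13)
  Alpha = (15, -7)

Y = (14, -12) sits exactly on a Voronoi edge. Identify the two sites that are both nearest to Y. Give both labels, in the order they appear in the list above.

Orion and Alpha

Squared distances from Y to each site:
d²(Y, Tauri) = 961 + 441 = 1402
d²(Y, Rigel) = 676 + 16 = 692
d²(Y, Vega) = 841 + 64 = 905
d²(Y, Indus) = 729 + 4 = 733
d²(Y, Echo) = 144 + 16 = 160
d²(Y, Pavo) = 256 + 961 = 1217
d²(Y, Gemma) = 625 + 49 = 674
d²(Y, Orion) = 25 + 1 = 26
d²(Y, Ursa) = 100 + 1 = 101
d²(Y, Alpha) = 1 + 25 = 26
Y is equidistant from Orion and Alpha (both at squared distance 26), and every other site is strictly farther — so Y lies on the Orion–Alpha Voronoi edge.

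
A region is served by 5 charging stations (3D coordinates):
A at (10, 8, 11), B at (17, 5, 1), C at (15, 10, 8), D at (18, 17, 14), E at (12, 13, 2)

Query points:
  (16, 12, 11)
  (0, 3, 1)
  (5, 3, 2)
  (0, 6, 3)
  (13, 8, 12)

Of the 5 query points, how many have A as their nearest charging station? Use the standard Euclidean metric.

(16, 12, 11) — d² to each: A:52, B:150, C:14, D:38, E:98 → nearest is C
(0, 3, 1) — d² to each: A:225, B:293, C:323, D:689, E:245 → nearest is A
(5, 3, 2) — d² to each: A:131, B:149, C:185, D:509, E:149 → nearest is A
(0, 6, 3) — d² to each: A:168, B:294, C:266, D:566, E:194 → nearest is A
(13, 8, 12) — d² to each: A:10, B:146, C:24, D:110, E:126 → nearest is A
4 of the 5 points have A as nearest.

4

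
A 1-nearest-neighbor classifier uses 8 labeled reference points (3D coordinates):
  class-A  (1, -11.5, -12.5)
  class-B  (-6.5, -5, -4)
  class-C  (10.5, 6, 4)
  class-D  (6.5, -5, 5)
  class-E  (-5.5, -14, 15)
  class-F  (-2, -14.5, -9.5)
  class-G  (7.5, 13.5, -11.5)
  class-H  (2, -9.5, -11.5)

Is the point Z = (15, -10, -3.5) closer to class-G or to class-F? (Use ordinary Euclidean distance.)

Compare squared distances:
d²(Z, class-G) = (15−7.5)² + (-10−13.5)² + (-3.5−(-11.5))² = 56.25 + 552.25 + 64 = 672.5
d²(Z, class-F) = (15−(-2))² + (-10−(-14.5))² + (-3.5−(-9.5))² = 289 + 20.25 + 36 = 345.25
672.5 > 345.25, so class-F is closer.

class-F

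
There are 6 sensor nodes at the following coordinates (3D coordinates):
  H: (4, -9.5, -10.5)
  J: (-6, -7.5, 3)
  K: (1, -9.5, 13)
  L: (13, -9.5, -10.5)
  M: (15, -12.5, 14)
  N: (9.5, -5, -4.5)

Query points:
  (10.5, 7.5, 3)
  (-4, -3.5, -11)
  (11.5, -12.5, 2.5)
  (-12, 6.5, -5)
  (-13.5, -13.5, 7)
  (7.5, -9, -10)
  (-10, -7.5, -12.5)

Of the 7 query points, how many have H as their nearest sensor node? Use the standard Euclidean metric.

3

(10.5, 7.5, 3) — d² to each: H:513.5, J:497.25, K:479.25, L:477.5, M:541.25, N:213.5 → nearest is N
(-4, -3.5, -11) — d² to each: H:100.25, J:216, K:637, L:325.25, M:1067, N:226.75 → nearest is H
(11.5, -12.5, 2.5) — d² to each: H:234.25, J:331.5, K:229.5, L:180.25, M:144.5, N:109.25 → nearest is N
(-12, 6.5, -5) — d² to each: H:542.25, J:296, K:749, L:911.25, M:1451, N:594.75 → nearest is J
(-13.5, -13.5, 7) — d² to each: H:628.5, J:108.25, K:262.25, L:1024.5, M:862.25, N:733.5 → nearest is J
(7.5, -9, -10) — d² to each: H:12.75, J:353.5, K:571.5, L:30.75, M:644.5, N:50.25 → nearest is H
(-10, -7.5, -12.5) — d² to each: H:204, J:256.25, K:775.25, L:537, M:1352.25, N:450.5 → nearest is H
3 of the 7 points have H as nearest.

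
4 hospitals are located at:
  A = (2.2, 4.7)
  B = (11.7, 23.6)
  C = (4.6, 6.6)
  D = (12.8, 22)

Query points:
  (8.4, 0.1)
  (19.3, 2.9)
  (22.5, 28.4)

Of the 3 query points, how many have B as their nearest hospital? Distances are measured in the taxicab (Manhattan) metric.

1

(8.4, 0.1) — d to each: A:10.8, B:26.8, C:10.3, D:26.3 → nearest is C
(19.3, 2.9) — d to each: A:18.9, B:28.3, C:18.4, D:25.6 → nearest is C
(22.5, 28.4) — d to each: A:44, B:15.6, C:39.7, D:16.1 → nearest is B
1 of the 3 points has B as nearest.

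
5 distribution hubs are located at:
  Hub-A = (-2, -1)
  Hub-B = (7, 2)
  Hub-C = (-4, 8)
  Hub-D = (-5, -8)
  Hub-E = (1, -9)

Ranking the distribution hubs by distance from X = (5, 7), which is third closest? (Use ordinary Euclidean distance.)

Hub-A

Since √ is increasing, it suffices to compare squared distances:
d²(X, Hub-A) = (5−(-2))² + (7−(-1))² = 49 + 64 = 113
d²(X, Hub-B) = (5−7)² + (7−2)² = 4 + 25 = 29
d²(X, Hub-C) = (5−(-4))² + (7−8)² = 81 + 1 = 82
d²(X, Hub-D) = (5−(-5))² + (7−(-8))² = 100 + 225 = 325
d²(X, Hub-E) = (5−1)² + (7−(-9))² = 16 + 256 = 272
Sorted ascending: Hub-B, Hub-C, Hub-A, Hub-E, … — the third-nearest is Hub-A.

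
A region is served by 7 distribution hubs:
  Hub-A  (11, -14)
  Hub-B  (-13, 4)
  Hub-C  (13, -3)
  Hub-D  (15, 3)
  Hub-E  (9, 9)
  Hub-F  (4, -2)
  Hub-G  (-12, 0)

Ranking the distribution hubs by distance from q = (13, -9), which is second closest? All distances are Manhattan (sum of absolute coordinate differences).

Hub-A

d(q, Hub-A) = |13−11| + |-9−(-14)| = 2 + 5 = 7
d(q, Hub-B) = |13−(-13)| + |-9−4| = 26 + 13 = 39
d(q, Hub-C) = |13−13| + |-9−(-3)| = 0 + 6 = 6
d(q, Hub-D) = |13−15| + |-9−3| = 2 + 12 = 14
d(q, Hub-E) = |13−9| + |-9−9| = 4 + 18 = 22
d(q, Hub-F) = |13−4| + |-9−(-2)| = 9 + 7 = 16
d(q, Hub-G) = |13−(-12)| + |-9−0| = 25 + 9 = 34
Sorted ascending: Hub-C, Hub-A, Hub-D, … — the second-nearest is Hub-A.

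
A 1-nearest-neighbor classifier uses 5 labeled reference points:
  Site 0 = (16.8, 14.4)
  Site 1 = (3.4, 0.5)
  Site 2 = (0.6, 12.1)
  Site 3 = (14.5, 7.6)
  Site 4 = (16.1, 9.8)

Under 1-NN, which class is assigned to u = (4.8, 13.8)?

Site 2

Compare squared distances (the ordering matches that of the actual distances):
d²(u, Site 0) = (4.8−16.8)² + (13.8−14.4)² = 144 + 0.36 = 144.36
d²(u, Site 1) = (4.8−3.4)² + (13.8−0.5)² = 1.96 + 176.89 = 178.85
d²(u, Site 2) = (4.8−0.6)² + (13.8−12.1)² = 17.64 + 2.89 = 20.53
d²(u, Site 3) = (4.8−14.5)² + (13.8−7.6)² = 94.09 + 38.44 = 132.53
d²(u, Site 4) = (4.8−16.1)² + (13.8−9.8)² = 127.69 + 16 = 143.69
The smallest is to Site 2, so u lies in the Voronoi region of Site 2.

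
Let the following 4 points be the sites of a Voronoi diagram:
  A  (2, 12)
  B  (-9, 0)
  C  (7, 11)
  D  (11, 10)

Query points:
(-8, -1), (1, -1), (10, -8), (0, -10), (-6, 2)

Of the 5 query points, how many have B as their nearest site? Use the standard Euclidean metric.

(-8, -1) — d² to each: A:269, B:2, C:369, D:482 → nearest is B
(1, -1) — d² to each: A:170, B:101, C:180, D:221 → nearest is B
(10, -8) — d² to each: A:464, B:425, C:370, D:325 → nearest is D
(0, -10) — d² to each: A:488, B:181, C:490, D:521 → nearest is B
(-6, 2) — d² to each: A:164, B:13, C:250, D:353 → nearest is B
4 of the 5 points have B as nearest.

4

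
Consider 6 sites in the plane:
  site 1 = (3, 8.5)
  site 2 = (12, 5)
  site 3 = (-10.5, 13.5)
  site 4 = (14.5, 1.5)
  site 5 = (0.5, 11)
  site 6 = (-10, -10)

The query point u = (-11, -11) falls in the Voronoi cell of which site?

Compare squared distances (the ordering matches that of the actual distances):
d²(u, site 1) = (-11−3)² + (-11−8.5)² = 196 + 380.25 = 576.25
d²(u, site 2) = (-11−12)² + (-11−5)² = 529 + 256 = 785
d²(u, site 3) = (-11−(-10.5))² + (-11−13.5)² = 0.25 + 600.25 = 600.5
d²(u, site 4) = (-11−14.5)² + (-11−1.5)² = 650.25 + 156.25 = 806.5
d²(u, site 5) = (-11−0.5)² + (-11−11)² = 132.25 + 484 = 616.25
d²(u, site 6) = (-11−(-10))² + (-11−(-10))² = 1 + 1 = 2
The smallest is to site 6, so u lies in the Voronoi region of site 6.

site 6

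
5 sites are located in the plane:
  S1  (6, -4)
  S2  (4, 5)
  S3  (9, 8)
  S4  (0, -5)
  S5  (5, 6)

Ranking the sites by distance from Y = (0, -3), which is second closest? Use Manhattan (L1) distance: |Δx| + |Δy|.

S1

d(Y,S1) = |0−6| + |-3−(-4)| = 6 + 1 = 7
d(Y,S2) = |0−4| + |-3−5| = 4 + 8 = 12
d(Y,S3) = |0−9| + |-3−8| = 9 + 11 = 20
d(Y,S4) = |0−0| + |-3−(-5)| = 0 + 2 = 2
d(Y,S5) = |0−5| + |-3−6| = 5 + 9 = 14
Sorted ascending: S4, S1, S2, … — the second-nearest is S1.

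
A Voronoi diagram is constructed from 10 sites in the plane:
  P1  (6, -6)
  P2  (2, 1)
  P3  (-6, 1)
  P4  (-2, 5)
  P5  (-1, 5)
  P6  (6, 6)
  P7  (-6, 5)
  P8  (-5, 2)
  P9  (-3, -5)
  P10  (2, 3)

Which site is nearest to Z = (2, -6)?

Squared Euclidean distances:
|ZP1|² = (2−6)² + (-6−(-6))² = 16 + 0 = 16
|ZP2|² = (2−2)² + (-6−1)² = 0 + 49 = 49
|ZP3|² = (2−(-6))² + (-6−1)² = 64 + 49 = 113
|ZP4|² = (2−(-2))² + (-6−5)² = 16 + 121 = 137
|ZP5|² = (2−(-1))² + (-6−5)² = 9 + 121 = 130
|ZP6|² = (2−6)² + (-6−6)² = 16 + 144 = 160
|ZP7|² = (2−(-6))² + (-6−5)² = 64 + 121 = 185
|ZP8|² = (2−(-5))² + (-6−2)² = 49 + 64 = 113
|ZP9|² = (2−(-3))² + (-6−(-5))² = 25 + 1 = 26
d²(Z, P10) = (2−2)² + (-6−3)² = 0 + 81 = 81
Minimum is at P1.

P1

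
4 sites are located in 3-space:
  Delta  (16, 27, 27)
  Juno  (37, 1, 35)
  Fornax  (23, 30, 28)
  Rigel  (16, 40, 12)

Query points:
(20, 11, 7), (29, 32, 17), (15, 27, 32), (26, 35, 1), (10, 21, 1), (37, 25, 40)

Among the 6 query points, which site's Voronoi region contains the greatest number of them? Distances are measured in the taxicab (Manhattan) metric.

Rigel

(20, 11, 7) — d to each: Delta:40, Juno:55, Fornax:43, Rigel:38 → nearest is Rigel
(29, 32, 17) — d to each: Delta:28, Juno:57, Fornax:19, Rigel:26 → nearest is Fornax
(15, 27, 32) — d to each: Delta:6, Juno:51, Fornax:15, Rigel:34 → nearest is Delta
(26, 35, 1) — d to each: Delta:44, Juno:79, Fornax:35, Rigel:26 → nearest is Rigel
(10, 21, 1) — d to each: Delta:38, Juno:81, Fornax:49, Rigel:36 → nearest is Rigel
(37, 25, 40) — d to each: Delta:36, Juno:29, Fornax:31, Rigel:64 → nearest is Juno
Tally — Delta:1, Juno:1, Fornax:1, Rigel:3. Rigel captures the most (3).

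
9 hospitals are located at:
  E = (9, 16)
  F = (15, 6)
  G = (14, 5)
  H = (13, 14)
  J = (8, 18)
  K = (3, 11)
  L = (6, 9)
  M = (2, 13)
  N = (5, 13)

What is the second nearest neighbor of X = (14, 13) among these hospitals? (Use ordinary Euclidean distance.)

Since √ is increasing, it suffices to compare squared distances:
|XE|² = (14−9)² + (13−16)² = 25 + 9 = 34
|XF|² = (14−15)² + (13−6)² = 1 + 49 = 50
|XG|² = (14−14)² + (13−5)² = 0 + 64 = 64
|XH|² = (14−13)² + (13−14)² = 1 + 1 = 2
|XJ|² = (14−8)² + (13−18)² = 36 + 25 = 61
|XK|² = (14−3)² + (13−11)² = 121 + 4 = 125
|XL|² = (14−6)² + (13−9)² = 64 + 16 = 80
|XM|² = (14−2)² + (13−13)² = 144 + 0 = 144
|XN|² = (14−5)² + (13−13)² = 81 + 0 = 81
Sorted ascending: H, E, F, … — the second-nearest is E.

E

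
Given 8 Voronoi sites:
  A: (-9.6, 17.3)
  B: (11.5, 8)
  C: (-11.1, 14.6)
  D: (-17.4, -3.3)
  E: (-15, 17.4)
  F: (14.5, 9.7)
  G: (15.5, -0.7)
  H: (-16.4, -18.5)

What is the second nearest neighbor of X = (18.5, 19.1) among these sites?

B

Since √ is increasing, it suffices to compare squared distances:
|XA|² = 789.61 + 3.24 = 792.85
|XB|² = 49 + 123.21 = 172.21
|XC|² = 876.16 + 20.25 = 896.41
|XD|² = 1288.81 + 501.76 = 1790.57
|XE|² = 1122.25 + 2.89 = 1125.14
|XF|² = 16 + 88.36 = 104.36
|XG|² = 9 + 392.04 = 401.04
|XH|² = 1218.01 + 1413.76 = 2631.77
Sorted ascending: F, B, G, … — the second-nearest is B.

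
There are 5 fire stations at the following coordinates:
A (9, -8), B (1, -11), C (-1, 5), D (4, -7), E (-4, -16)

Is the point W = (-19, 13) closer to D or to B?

D

Compare squared distances:
|WD|² = (-19−4)² + (13−(-7))² = 529 + 400 = 929
|WB|² = (-19−1)² + (13−(-11))² = 400 + 576 = 976
929 < 976, so D is closer.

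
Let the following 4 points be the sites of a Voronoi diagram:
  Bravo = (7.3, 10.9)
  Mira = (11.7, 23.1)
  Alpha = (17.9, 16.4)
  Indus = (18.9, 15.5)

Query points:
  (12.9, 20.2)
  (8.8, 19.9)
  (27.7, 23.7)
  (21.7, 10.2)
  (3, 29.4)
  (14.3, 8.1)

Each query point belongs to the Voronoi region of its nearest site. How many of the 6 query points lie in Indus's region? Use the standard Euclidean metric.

2

(12.9, 20.2) — d² to each: Bravo:117.85, Mira:9.85, Alpha:39.44, Indus:58.09 → nearest is Mira
(8.8, 19.9) — d² to each: Bravo:83.25, Mira:18.65, Alpha:95.06, Indus:121.37 → nearest is Mira
(27.7, 23.7) — d² to each: Bravo:580, Mira:256.36, Alpha:149.33, Indus:144.68 → nearest is Indus
(21.7, 10.2) — d² to each: Bravo:207.85, Mira:266.41, Alpha:52.88, Indus:35.93 → nearest is Indus
(3, 29.4) — d² to each: Bravo:360.74, Mira:115.38, Alpha:391.01, Indus:446.02 → nearest is Mira
(14.3, 8.1) — d² to each: Bravo:56.84, Mira:231.76, Alpha:81.85, Indus:75.92 → nearest is Bravo
2 of the 6 points have Indus as nearest.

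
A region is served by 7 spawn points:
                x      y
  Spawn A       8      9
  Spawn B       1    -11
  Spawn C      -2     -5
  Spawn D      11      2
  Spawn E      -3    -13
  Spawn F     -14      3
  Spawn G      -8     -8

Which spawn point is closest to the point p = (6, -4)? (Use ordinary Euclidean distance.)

Spawn D

Squared Euclidean distances:
d²(p, Spawn A) = 4 + 169 = 173
d²(p, Spawn B) = 25 + 49 = 74
d²(p, Spawn C) = 64 + 1 = 65
d²(p, Spawn D) = 25 + 36 = 61
d²(p, Spawn E) = 81 + 81 = 162
d²(p, Spawn F) = 400 + 49 = 449
d²(p, Spawn G) = 196 + 16 = 212
Minimum is at Spawn D.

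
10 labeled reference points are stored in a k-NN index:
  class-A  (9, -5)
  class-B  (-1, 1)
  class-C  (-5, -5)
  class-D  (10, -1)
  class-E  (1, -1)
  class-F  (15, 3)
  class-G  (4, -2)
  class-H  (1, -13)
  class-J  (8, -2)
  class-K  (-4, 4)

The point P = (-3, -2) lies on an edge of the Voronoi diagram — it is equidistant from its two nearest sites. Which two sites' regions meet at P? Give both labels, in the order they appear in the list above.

class-B and class-C

Squared distances from P to each site:
d²(P, class-A) = (-3−9)² + (-2−(-5))² = 144 + 9 = 153
d²(P, class-B) = (-3−(-1))² + (-2−1)² = 4 + 9 = 13
d²(P, class-C) = (-3−(-5))² + (-2−(-5))² = 4 + 9 = 13
d²(P, class-D) = (-3−10)² + (-2−(-1))² = 169 + 1 = 170
d²(P, class-E) = (-3−1)² + (-2−(-1))² = 16 + 1 = 17
d²(P, class-F) = (-3−15)² + (-2−3)² = 324 + 25 = 349
d²(P, class-G) = (-3−4)² + (-2−(-2))² = 49 + 0 = 49
d²(P, class-H) = (-3−1)² + (-2−(-13))² = 16 + 121 = 137
d²(P, class-J) = (-3−8)² + (-2−(-2))² = 121 + 0 = 121
d²(P, class-K) = (-3−(-4))² + (-2−4)² = 1 + 36 = 37
P is equidistant from class-B and class-C (both at squared distance 13), and every other site is strictly farther — so P lies on the class-B–class-C Voronoi edge.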